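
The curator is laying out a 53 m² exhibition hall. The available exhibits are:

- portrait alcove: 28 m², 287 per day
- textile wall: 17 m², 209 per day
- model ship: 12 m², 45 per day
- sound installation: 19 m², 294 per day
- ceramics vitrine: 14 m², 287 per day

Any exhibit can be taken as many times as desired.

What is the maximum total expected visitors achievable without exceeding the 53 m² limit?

875

Taking the top-ratio exhibits first gives 3×ceramics vitrine for 861 (42 m²).
The 28 m² tied up in 2×ceramics vitrine is better spent on 2×sound installation — total rises to 875 (52 m²).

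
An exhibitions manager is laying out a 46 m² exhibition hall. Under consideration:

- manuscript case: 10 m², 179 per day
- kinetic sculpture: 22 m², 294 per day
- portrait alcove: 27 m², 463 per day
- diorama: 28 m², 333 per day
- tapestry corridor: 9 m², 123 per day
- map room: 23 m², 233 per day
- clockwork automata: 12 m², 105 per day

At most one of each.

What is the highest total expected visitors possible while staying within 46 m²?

765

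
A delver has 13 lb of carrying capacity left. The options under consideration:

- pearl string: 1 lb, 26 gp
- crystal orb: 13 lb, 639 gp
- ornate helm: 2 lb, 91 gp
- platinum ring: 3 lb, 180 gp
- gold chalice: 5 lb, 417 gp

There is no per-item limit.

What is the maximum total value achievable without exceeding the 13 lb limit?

1014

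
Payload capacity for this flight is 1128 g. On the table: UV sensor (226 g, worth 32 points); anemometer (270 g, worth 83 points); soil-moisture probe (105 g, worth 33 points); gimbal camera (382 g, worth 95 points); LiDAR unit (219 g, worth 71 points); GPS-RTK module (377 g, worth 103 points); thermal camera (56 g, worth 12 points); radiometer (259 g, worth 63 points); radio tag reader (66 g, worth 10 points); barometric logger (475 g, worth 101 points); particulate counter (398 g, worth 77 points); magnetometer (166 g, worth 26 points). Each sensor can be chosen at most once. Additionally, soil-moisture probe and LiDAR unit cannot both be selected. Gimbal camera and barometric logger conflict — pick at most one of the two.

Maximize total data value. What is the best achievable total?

320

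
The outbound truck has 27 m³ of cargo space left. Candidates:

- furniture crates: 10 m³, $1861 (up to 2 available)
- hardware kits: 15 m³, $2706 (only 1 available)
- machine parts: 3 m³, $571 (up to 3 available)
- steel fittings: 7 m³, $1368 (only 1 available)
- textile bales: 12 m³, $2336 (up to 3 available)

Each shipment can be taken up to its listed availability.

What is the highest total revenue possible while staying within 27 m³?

By revenue per m³: steel fittings 195.43, textile bales 194.67, machine parts 190.33 lead.
Greedy by ratio would take 2×machine parts + steel fittings + textile bales: 25 m³ used, total 4846.
The 10 m³ tied up in machine parts and steel fittings is better spent on textile bales — total rises to 5243 (27 m³).
That's the maximum — no swap from here does better than 5243.

5243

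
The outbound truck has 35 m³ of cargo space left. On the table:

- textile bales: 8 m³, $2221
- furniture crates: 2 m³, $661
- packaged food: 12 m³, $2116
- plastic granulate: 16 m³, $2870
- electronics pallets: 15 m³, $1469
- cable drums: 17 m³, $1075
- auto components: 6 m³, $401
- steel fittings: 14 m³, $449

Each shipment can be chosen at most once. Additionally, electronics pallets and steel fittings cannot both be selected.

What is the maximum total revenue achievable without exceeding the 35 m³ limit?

6153

Taking textile bales + furniture crates + plastic granulate + auto components: 32 m³ used, 6153 in revenue.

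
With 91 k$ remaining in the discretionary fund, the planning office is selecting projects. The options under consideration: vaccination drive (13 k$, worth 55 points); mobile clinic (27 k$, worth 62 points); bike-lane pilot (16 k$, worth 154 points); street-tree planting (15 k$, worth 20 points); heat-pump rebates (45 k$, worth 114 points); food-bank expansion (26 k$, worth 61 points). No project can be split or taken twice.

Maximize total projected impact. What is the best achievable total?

343

Ranking by ratio (projected impact/k$): bike-lane pilot 9.62, vaccination drive 4.23, heat-pump rebates 2.53, food-bank expansion 2.35.
Vaccination drive + bike-lane pilot + street-tree planting + heat-pump rebates uses 89 of the 91 k$ and totals 343.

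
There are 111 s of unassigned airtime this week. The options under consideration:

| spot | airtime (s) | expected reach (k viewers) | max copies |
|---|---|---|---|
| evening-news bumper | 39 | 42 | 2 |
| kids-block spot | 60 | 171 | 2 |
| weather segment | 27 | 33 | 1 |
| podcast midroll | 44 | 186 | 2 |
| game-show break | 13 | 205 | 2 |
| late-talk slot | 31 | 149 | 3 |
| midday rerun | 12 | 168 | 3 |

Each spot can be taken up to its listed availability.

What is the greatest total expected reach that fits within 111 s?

The ratio heuristic lands on 2×game-show break + late-talk slot + 3×midday rerun (1063) but leaves 18 s idle.
Dropping late-talk slot frees 31 s; slotting in podcast midroll (44 s) lifts the total to 1100 at 106 s.
No other feasible combination exceeds 1100.

1100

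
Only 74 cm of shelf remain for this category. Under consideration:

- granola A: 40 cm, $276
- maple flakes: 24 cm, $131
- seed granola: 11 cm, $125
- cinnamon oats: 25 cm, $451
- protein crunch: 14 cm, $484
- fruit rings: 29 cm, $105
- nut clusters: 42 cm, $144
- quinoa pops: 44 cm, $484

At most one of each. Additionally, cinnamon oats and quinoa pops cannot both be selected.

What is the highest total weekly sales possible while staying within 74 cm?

1191

Ranking by ratio (weekly sales/cm): protein crunch 34.57, cinnamon oats 18.04, seed granola 11.36, quinoa pops 11.00.
Maple flakes + seed granola + cinnamon oats + protein crunch uses 74 of the 74 cm and totals 1191.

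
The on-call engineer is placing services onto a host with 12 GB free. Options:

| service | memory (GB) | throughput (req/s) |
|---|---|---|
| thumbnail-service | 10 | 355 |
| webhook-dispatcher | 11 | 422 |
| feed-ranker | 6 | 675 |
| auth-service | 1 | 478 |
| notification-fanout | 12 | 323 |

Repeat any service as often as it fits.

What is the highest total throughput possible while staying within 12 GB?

5736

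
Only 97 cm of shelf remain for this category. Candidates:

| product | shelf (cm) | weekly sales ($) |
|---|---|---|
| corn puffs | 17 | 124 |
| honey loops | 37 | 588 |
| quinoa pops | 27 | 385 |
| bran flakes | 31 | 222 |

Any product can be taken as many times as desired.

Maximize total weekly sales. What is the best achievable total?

1358

The ratio heuristic lands on corn puffs + 2×honey loops (1300) but leaves 6 cm idle.
Replace corn puffs and honey loops with 2×quinoa pops: the trade gains 58 net, giving 1358 at 91 cm.
Nothing else within 97 cm beats 1358.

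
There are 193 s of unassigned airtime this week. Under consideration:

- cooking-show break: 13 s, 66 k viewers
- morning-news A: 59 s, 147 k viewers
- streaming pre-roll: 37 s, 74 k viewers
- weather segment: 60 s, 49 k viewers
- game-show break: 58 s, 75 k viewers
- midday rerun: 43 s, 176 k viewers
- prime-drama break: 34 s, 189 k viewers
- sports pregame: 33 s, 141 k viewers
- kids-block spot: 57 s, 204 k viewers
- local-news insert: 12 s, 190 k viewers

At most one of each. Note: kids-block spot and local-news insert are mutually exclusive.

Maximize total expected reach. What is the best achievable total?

843

Ranking by ratio (expected reach/s): local-news insert 15.83, prime-drama break 5.56, cooking-show break 5.08.
Morning-news A + midday rerun + prime-drama break + sports pregame + local-news insert uses 181 of the 193 s and totals 843.
Nothing else feasible within 193 s beats 843.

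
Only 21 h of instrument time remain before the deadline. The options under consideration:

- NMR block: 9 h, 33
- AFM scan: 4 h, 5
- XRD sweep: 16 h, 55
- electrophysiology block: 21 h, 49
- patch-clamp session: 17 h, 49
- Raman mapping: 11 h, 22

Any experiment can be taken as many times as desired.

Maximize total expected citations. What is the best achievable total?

2×NMR block uses 18 of the 21 h and totals 66.

66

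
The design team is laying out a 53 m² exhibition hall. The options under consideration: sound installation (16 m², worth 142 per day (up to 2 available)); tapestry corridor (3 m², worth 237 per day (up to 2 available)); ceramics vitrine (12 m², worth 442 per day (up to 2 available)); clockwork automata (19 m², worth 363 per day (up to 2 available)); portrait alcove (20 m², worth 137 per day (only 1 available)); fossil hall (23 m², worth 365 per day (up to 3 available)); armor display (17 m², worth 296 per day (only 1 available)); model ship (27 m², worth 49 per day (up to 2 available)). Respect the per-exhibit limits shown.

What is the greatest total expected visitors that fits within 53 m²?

Greedy by ratio would take 2×tapestry corridor + 2×ceramics vitrine + clockwork automata: 49 m² used, total 1721.
Replace clockwork automata with fossil hall: the trade gains 2 net, giving 1723 at 53 m².
That's the maximum — no swap from here does better than 1723.

1723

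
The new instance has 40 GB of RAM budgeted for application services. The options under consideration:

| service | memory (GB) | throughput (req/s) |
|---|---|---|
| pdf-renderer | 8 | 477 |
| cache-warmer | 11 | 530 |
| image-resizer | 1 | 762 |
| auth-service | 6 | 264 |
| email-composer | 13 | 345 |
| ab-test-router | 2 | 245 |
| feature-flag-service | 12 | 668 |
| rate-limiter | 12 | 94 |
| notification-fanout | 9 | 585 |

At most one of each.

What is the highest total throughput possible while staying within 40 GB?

Pdf-renderer + image-resizer + auth-service + ab-test-router + feature-flag-service + notification-fanout uses 38 of the 40 GB and totals 3001.
No other feasible combination exceeds 3001.

3001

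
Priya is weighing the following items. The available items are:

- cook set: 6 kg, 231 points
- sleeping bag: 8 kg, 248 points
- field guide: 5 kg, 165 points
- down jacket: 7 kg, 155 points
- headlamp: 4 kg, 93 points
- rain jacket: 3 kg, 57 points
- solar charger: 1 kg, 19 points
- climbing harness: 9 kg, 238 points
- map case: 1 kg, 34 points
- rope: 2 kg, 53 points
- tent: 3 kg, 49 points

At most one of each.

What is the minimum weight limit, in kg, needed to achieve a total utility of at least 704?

Need the lightest bundle worth ≥ 704.
cook set + sleeping bag + field guide + solar charger + rope reaches 716 using 22 kg.
Any bundle with less than 22 kg falls short of 704.

22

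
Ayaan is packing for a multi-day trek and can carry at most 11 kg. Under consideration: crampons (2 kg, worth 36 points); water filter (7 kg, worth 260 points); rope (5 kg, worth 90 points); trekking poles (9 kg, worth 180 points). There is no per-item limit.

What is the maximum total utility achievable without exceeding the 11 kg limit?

332

The ratio ordering already packs tightly: 2×crampons + water filter, 11 kg, 332.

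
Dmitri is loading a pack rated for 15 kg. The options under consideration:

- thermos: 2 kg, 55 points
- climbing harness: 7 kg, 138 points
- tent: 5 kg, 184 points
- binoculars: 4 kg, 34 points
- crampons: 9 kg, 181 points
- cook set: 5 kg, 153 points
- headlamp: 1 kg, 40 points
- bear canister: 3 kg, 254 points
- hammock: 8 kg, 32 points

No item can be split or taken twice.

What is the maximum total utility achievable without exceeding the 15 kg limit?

646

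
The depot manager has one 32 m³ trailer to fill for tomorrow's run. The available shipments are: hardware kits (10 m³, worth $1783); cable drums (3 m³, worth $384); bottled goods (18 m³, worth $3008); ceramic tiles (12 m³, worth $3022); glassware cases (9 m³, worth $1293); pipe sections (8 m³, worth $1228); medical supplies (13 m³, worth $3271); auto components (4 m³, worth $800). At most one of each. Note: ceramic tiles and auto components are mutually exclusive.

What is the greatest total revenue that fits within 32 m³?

Best packing: cable drums + ceramic tiles + medical supplies — 28 m³, 6677 total.
Next best is hardware kits + glassware cases + medical supplies at 6347 (32 m³) — short by 330.

6677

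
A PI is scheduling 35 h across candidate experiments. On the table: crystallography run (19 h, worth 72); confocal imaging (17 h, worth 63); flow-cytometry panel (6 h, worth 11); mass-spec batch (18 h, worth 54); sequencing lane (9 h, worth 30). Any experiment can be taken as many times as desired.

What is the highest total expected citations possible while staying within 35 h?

126

By expected citations per h: crystallography run 3.79, confocal imaging 3.71, sequencing lane 3.33, mass-spec batch 3.00 lead.
The ratio heuristic lands on crystallography run + flow-cytometry panel + sequencing lane (113) but leaves 1 h idle.
Replace crystallography run and flow-cytometry panel and sequencing lane with 2×confocal imaging: the trade gains 13 net, giving 126 at 34 h.
Every other selection either busts 35 h or fails to beat 126.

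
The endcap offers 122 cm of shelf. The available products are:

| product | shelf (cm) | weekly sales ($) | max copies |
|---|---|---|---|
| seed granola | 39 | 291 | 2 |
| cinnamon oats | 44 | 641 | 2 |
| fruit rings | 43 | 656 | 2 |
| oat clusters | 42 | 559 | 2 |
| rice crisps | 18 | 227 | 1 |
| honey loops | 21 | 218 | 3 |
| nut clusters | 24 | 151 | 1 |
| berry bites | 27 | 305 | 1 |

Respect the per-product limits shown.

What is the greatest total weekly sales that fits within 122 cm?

1617

Filling by ratio: 2×fruit rings + rice crisps for 1539, with 18 cm left unused.
Replace rice crisps with berry bites: the trade gains 78 net, giving 1617 at 113 cm.
Nothing else within 122 cm beats 1617.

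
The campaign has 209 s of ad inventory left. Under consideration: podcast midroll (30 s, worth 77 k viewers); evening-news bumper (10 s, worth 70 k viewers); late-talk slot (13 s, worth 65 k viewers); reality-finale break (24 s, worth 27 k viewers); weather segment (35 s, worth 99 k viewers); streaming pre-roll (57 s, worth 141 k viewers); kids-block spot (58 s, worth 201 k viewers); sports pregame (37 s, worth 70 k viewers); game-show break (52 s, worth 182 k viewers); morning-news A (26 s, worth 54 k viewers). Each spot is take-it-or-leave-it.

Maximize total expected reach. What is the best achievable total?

694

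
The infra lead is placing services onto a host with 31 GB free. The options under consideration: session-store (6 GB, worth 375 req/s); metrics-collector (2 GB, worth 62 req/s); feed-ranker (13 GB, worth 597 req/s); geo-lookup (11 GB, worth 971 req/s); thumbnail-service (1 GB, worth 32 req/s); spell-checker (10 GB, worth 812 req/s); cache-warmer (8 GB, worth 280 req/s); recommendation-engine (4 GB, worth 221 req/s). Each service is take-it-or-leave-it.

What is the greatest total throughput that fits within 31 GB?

Density check — geo-lookup 88.27, spell-checker 81.20, session-store 62.50, recommendation-engine 55.25 are the best per GB.
The ratio ordering already packs tightly: session-store + geo-lookup + spell-checker + recommendation-engine, 31 GB, 2379.
Next best is session-store + metrics-collector + geo-lookup + thumbnail-service + spell-checker at 2252 (30 GB) — short by 127.

2379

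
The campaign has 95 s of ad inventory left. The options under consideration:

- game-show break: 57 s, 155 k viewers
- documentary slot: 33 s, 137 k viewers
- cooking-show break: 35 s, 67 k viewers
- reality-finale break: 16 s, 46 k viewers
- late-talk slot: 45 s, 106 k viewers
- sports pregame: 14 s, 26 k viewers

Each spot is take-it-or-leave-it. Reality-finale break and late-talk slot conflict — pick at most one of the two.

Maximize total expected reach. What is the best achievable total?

292

Taking game-show break + documentary slot: 90 s used, 292 in expected reach.
Runner-up documentary slot + late-talk slot + sports pregame tops out at 269.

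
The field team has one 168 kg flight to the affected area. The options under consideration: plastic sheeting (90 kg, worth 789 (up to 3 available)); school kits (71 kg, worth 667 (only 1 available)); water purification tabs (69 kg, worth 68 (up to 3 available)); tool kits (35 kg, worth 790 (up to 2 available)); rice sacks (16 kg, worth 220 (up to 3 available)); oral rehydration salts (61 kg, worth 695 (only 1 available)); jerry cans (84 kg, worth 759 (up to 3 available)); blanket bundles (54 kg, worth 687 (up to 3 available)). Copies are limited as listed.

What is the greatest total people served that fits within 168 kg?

2715

Filling by ratio: 2×tool kits + 3×rice sacks for 2240, with 50 kg left unused.
The 16 kg tied up in rice sacks is better spent on oral rehydration salts — total rises to 2715 (163 kg).
Every other selection either busts 168 kg or exceeds an availability limit or fails to beat 2715.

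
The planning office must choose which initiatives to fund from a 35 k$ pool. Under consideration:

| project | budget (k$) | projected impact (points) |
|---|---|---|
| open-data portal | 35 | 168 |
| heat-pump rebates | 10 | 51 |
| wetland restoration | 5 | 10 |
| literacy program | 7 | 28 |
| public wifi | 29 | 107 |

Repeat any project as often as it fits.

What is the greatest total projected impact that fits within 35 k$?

Density check — heat-pump rebates 5.10, open-data portal 4.80, literacy program 4.00 are the best per k$.
Greedy by ratio would take 3×heat-pump rebates + wetland restoration: 35 k$ used, total 163.
Replace 3×heat-pump rebates and wetland restoration with open-data portal: the trade gains 5 net, giving 168 at 35 k$.

168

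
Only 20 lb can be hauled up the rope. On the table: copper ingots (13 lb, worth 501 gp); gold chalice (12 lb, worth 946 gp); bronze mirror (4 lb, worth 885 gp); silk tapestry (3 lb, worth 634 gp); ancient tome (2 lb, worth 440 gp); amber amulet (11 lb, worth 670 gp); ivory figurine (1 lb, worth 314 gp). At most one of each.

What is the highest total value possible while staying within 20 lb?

2779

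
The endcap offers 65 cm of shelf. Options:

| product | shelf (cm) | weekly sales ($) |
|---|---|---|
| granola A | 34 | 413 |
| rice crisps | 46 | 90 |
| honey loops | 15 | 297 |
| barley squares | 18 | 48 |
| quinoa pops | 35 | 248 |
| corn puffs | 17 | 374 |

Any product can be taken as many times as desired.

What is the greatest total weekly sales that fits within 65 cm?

1342

Filling by ratio: 3×corn puffs for 1122, with 14 cm left unused.
The 17 cm tied up in corn puffs is better spent on 2×honey loops — total rises to 1342 (64 cm).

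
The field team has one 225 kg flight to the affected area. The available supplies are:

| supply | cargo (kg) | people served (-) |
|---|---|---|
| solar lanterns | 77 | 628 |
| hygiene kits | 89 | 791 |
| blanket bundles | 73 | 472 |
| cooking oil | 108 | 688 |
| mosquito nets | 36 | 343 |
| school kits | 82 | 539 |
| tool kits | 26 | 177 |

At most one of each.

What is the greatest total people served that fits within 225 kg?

Taking the top-ratio supplies first gives solar lanterns + hygiene kits + mosquito nets for 1762 (202 kg).
Dropping solar lanterns frees 77 kg; slotting in blanket bundles + tool kits (99 kg) lifts the total to 1783 at 224 kg.

1783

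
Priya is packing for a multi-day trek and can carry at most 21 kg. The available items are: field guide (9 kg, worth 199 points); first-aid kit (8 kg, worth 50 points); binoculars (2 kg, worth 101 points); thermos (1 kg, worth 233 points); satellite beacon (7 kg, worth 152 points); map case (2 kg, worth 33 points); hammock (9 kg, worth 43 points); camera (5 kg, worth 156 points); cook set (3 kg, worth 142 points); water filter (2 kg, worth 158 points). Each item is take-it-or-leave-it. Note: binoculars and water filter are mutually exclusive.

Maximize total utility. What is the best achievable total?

Best packing: field guide + thermos + camera + cook set + water filter — 20 kg, 888 total.
Every other selection either busts 21 kg or breaks a pairing rule or fails to beat 888.

888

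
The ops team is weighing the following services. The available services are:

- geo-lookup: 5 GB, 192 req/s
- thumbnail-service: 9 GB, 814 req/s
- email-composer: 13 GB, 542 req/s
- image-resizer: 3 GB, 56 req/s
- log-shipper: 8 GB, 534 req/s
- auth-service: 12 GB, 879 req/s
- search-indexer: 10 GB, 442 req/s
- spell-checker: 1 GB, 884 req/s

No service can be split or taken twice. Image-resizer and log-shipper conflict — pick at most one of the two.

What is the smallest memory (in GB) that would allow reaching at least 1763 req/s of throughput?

13

Need the lightest bundle worth ≥ 1763.
Taking auth-service + spell-checker gives 1763 (≥ 1763) for 13 GB.
Below 13 GB the best achievable stays under 1763.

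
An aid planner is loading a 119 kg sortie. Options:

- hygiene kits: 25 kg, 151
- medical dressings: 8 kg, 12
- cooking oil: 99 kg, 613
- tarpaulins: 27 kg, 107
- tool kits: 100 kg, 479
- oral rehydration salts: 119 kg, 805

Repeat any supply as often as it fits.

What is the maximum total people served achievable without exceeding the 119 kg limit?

Density check — oral rehydration salts 6.76, cooking oil 6.19, hygiene kits 6.04 are the best per kg.
Oral rehydration salts uses 119 of the 119 kg and totals 805.
No other feasible combination exceeds 805.

805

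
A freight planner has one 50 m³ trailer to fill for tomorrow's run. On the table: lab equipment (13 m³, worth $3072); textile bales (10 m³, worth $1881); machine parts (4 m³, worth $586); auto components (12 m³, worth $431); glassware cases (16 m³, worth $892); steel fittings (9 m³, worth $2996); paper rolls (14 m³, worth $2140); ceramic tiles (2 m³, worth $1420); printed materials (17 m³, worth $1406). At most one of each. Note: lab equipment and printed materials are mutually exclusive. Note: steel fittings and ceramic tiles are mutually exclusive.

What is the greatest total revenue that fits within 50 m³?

Best packing: lab equipment + textile bales + machine parts + steel fittings + paper rolls — 50 m³, 10675 total.
Next best is lab equipment + textile bales + steel fittings + paper rolls at 10089 (46 m³) — short by 586.

10675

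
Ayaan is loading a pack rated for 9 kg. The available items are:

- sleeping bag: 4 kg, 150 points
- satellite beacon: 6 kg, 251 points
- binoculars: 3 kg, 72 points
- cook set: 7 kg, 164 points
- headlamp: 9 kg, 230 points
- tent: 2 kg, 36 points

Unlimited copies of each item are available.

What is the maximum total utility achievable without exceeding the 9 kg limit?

323

Ranking by ratio (utility/kg): satellite beacon 41.83, sleeping bag 37.50, headlamp 25.56, binoculars 24.00.
Taking satellite beacon + binoculars: 9 kg used, 323 in utility.
Nothing else within 9 kg beats 323.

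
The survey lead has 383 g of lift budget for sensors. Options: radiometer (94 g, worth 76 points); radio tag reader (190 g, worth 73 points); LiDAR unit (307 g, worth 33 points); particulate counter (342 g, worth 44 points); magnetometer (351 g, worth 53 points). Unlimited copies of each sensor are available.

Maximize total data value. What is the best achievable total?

Ranking by ratio (data value/g): radiometer 0.81, radio tag reader 0.38, magnetometer 0.15.
The ratio ordering already packs tightly: 4×radiometer, 376 g, 304.

304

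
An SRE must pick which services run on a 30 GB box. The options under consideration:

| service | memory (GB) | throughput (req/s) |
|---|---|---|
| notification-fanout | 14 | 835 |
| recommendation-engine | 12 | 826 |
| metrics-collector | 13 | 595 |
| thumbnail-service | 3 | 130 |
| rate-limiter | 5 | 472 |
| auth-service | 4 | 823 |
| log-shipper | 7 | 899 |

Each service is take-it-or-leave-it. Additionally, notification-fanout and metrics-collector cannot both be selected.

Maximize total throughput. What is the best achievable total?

Density check — auth-service 205.75, log-shipper 128.43, rate-limiter 94.40, recommendation-engine 68.83 are the best per GB.
Greedy by ratio would take recommendation-engine + rate-limiter + auth-service + log-shipper: 28 GB used, total 3020.
The 12 GB tied up in recommendation-engine is better spent on notification-fanout — total rises to 3029 (30 GB).

3029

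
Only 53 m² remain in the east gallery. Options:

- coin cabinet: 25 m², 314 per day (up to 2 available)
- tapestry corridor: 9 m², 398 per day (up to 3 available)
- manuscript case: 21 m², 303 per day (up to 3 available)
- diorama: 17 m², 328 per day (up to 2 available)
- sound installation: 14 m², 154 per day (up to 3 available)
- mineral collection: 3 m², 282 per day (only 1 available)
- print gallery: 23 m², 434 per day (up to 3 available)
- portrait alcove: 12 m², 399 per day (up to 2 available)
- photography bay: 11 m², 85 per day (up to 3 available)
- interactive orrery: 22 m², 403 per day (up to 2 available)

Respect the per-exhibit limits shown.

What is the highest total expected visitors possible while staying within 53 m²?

1992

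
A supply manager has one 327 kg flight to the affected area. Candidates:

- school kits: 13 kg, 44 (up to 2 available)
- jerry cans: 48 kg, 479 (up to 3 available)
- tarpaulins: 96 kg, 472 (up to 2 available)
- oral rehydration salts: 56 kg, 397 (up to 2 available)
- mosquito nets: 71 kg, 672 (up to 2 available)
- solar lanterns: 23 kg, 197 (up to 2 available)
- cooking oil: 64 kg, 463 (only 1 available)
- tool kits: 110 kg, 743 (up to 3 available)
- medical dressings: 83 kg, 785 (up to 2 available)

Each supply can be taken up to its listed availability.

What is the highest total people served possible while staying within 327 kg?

Density check — jerry cans 9.98, mosquito nets 9.46, medical dressings 9.46, solar lanterns 8.57 are the best per kg.
Greedy by ratio would take school kits + 3×jerry cans + 2×mosquito nets + solar lanterns: 322 kg used, total 3022.
Dropping school kits and mosquito nets frees 84 kg; slotting in medical dressings (83 kg) lifts the total to 3091 at 321 kg.
No other feasible combination exceeds 3091.

3091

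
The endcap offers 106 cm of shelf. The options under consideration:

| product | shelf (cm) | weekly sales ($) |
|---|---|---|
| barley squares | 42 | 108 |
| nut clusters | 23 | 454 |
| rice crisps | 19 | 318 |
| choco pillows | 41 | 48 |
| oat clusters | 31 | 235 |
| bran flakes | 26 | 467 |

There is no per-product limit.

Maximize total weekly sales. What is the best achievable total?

Filling by ratio: 4×nut clusters for 1816, with 14 cm left unused.
The 69 cm tied up in 3×nut clusters is better spent on 3×rice crisps + bran flakes — total rises to 1875 (106 cm).
Every other selection either busts 106 cm or fails to beat 1875.

1875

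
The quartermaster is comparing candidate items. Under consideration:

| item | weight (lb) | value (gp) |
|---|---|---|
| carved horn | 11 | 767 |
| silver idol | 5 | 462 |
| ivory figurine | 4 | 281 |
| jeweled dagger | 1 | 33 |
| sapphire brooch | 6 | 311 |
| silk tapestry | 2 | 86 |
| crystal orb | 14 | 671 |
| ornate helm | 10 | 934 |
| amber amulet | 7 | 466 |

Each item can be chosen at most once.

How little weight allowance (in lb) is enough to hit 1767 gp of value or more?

22

Look for the lowest-weight combination reaching 1767.
silver idol + ivory figurine + jeweled dagger + silk tapestry + ornate helm reaches 1796 using 22 lb.
Below 22 lb the best achievable stays under 1767.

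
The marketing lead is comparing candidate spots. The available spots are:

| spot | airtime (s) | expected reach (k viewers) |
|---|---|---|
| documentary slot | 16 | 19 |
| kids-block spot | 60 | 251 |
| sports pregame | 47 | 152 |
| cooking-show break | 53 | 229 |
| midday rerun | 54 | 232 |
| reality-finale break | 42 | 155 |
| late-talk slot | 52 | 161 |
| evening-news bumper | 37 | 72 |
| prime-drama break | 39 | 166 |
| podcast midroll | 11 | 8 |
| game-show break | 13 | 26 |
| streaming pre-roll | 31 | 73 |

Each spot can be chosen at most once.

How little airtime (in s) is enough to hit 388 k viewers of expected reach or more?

92

Look for the lowest-airtime combination reaching 388.
cooking-show break + prime-drama break: 395 expected reach at 92 s.
Any bundle with less than 92 s falls short of 388.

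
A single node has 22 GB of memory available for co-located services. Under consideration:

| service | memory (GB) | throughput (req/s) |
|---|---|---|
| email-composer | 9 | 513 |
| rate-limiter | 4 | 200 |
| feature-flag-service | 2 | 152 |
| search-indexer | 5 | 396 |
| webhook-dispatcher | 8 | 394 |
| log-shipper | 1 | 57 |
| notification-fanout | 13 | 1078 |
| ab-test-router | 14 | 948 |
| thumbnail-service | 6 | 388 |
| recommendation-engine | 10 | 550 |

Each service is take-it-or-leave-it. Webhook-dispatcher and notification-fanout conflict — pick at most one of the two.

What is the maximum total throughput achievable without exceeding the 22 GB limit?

The ratio ordering already packs tightly: feature-flag-service + search-indexer + log-shipper + notification-fanout, 21 GB, 1683.

1683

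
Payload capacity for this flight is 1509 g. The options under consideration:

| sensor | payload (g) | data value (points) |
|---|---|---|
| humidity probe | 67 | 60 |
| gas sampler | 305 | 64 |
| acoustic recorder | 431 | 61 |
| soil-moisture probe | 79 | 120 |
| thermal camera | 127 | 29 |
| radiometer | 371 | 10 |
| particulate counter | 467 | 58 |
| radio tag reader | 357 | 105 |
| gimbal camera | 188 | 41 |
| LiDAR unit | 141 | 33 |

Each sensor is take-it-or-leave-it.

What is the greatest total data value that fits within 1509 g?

472

By data value per g: soil-moisture probe 1.52, humidity probe 0.90, radio tag reader 0.29, LiDAR unit 0.23 lead.
Greedy by ratio would take humidity probe + gas sampler + soil-moisture probe + thermal camera + radio tag reader + gimbal camera + LiDAR unit: 1264 g used, total 452.
Dropping gimbal camera frees 188 g; slotting in acoustic recorder (431 g) lifts the total to 472 at 1507 g.
Next best is humidity probe + gas sampler + soil-moisture probe + thermal camera + radio tag reader + gimbal camera + LiDAR unit at 452 (1264 g) — short by 20.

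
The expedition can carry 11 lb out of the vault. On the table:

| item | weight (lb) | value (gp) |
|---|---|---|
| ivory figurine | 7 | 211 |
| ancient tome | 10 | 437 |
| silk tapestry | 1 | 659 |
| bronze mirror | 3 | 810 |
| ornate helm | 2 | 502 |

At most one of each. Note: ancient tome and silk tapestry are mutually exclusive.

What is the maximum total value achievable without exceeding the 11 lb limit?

The ratio ordering already packs tightly: silk tapestry + bronze mirror + ornate helm, 6 lb, 1971.
The closest alternative, ivory figurine + silk tapestry + bronze mirror, reaches only 1680.

1971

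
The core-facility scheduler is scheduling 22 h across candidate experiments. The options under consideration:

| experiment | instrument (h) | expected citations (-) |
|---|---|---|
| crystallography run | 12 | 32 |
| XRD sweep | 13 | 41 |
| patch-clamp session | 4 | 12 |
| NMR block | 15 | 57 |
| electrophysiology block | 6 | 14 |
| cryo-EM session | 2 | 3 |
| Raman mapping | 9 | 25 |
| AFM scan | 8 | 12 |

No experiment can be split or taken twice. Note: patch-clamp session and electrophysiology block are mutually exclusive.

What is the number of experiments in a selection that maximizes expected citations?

3

The maximum expected citations within 22 h is 72.
patch-clamp session + NMR block + cryo-EM session hits 72 at 21 h.
All optima have 3 experiments.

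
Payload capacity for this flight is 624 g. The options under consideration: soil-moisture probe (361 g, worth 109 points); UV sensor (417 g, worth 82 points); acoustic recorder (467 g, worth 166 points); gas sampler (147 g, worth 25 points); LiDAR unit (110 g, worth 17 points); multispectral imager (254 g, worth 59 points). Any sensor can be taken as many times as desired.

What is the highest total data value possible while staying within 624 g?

By data value per g: acoustic recorder 0.36, soil-moisture probe 0.30, multispectral imager 0.23, UV sensor 0.20 lead.
Acoustic recorder + gas sampler uses 614 of the 624 g and totals 191.

191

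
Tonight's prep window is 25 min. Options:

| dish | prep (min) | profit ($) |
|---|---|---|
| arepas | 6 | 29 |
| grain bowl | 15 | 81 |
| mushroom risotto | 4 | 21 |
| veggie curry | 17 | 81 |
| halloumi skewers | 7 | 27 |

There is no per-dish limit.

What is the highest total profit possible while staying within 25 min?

131

Greedy by ratio would take grain bowl + 2×mushroom risotto: 23 min used, total 123.
The 4 min tied up in mushroom risotto is better spent on arepas — total rises to 131 (25 min).
No other feasible combination exceeds 131.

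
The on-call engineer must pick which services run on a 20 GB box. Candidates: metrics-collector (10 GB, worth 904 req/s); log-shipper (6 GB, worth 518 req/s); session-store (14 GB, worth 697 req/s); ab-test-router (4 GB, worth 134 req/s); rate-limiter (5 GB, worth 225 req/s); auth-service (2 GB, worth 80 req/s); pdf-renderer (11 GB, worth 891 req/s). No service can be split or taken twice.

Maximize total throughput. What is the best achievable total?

1556

Density check — metrics-collector 90.40, log-shipper 86.33, pdf-renderer 81.00, session-store 49.79 are the best per GB.
The ratio heuristic lands on metrics-collector + log-shipper + auth-service (1502) but leaves 2 GB idle.
Dropping auth-service frees 2 GB; slotting in ab-test-router (4 GB) lifts the total to 1556 at 20 GB.
Every other selection either busts 20 GB or fails to beat 1556.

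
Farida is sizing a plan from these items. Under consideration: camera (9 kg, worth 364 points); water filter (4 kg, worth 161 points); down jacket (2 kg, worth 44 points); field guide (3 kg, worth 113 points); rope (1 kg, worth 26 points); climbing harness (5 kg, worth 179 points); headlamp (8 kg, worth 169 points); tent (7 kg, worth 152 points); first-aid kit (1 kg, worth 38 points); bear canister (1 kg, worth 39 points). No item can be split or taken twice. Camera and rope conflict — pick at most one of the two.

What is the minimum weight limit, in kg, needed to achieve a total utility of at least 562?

Look for the lowest-weight combination reaching 562.
Taking camera + water filter + first-aid kit gives 563 (≥ 562) for 14 kg.
Any bundle with less than 14 kg falls short of 562.

14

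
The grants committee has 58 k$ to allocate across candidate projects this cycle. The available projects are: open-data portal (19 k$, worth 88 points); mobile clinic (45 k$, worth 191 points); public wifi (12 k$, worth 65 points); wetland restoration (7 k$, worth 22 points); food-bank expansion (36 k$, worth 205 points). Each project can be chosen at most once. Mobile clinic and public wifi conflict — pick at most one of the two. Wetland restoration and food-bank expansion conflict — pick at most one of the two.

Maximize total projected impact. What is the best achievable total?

Open-data portal + food-bank expansion uses 55 of the 58 k$ and totals 293.
Every other selection either busts 58 k$ or breaks a pairing rule or fails to beat 293.

293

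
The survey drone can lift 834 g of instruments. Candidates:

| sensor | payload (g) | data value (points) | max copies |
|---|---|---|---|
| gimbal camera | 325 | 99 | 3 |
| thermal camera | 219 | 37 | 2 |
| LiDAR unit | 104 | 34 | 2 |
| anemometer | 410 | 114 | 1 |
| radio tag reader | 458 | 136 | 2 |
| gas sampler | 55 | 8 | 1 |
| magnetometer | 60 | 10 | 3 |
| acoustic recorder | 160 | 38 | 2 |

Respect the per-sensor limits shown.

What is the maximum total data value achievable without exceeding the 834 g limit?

Filling by ratio: gimbal camera + 2×LiDAR unit + 2×magnetometer + acoustic recorder for 225, with 21 g left unused.
Dropping gimbal camera and 2×magnetometer frees 445 g; slotting in radio tag reader (458 g) lifts the total to 242 at 826 g.
Every other selection either busts 834 g or exceeds an availability limit or fails to beat 242.

242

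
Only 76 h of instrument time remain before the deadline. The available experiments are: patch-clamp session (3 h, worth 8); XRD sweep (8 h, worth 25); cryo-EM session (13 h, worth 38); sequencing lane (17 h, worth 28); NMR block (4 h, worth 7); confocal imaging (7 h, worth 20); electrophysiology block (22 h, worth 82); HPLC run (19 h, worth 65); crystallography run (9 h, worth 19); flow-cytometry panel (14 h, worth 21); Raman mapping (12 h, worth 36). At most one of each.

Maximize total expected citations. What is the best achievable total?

249

A density-first pass picks XRD sweep + cryo-EM session + electrophysiology block + HPLC run + Raman mapping — 246 at 74 h.
Replace XRD sweep with patch-clamp session + confocal imaging: the trade gains 3 net, giving 249 at 76 h.
Nothing else within 76 h beats 249.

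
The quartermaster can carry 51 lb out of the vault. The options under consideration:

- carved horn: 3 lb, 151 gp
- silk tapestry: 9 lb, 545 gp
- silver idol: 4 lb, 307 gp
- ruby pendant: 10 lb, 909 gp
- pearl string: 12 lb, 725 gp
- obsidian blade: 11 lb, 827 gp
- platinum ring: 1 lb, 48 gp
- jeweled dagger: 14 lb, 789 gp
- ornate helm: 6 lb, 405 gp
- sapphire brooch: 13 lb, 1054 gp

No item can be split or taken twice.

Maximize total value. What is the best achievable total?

3870

Ranking by ratio (value/lb): ruby pendant 90.90, sapphire brooch 81.08, silver idol 76.75, obsidian blade 75.18.
A density-first pass picks carved horn + silver idol + ruby pendant + obsidian blade + platinum ring + ornate helm + sapphire brooch — 3701 at 48 lb.
Dropping carved horn and ornate helm frees 9 lb; slotting in pearl string (12 lb) lifts the total to 3870 at 51 lb.
Every other selection either busts 51 lb or fails to beat 3870.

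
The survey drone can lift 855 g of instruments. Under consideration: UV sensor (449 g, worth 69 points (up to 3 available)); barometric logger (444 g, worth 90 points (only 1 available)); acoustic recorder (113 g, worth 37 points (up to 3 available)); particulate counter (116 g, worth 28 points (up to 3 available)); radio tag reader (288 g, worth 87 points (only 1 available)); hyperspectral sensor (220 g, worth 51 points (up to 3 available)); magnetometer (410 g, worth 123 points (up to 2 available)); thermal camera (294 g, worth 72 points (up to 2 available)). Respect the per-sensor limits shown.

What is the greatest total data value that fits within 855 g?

249

Ranking by ratio (data value/g): acoustic recorder 0.33, radio tag reader 0.30, magnetometer 0.30, thermal camera 0.24.
A density-first pass picks 3×acoustic recorder + particulate counter + radio tag reader — 226 at 743 g.
The 116 g tied up in particulate counter is better spent on hyperspectral sensor — total rises to 249 (847 g).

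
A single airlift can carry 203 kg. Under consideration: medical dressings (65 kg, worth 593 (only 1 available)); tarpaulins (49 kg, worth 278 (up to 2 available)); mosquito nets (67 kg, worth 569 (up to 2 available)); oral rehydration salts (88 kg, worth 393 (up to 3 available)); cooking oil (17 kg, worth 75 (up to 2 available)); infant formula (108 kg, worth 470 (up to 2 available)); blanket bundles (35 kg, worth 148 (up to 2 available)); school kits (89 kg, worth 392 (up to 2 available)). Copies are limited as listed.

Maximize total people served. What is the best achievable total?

1731

By people served per kg: medical dressings 9.12, mosquito nets 8.49, tarpaulins 5.67 lead.
Best packing: medical dressings + 2×mosquito nets — 199 kg, 1731 total.
Every other selection either busts 203 kg or exceeds an availability limit or fails to beat 1731.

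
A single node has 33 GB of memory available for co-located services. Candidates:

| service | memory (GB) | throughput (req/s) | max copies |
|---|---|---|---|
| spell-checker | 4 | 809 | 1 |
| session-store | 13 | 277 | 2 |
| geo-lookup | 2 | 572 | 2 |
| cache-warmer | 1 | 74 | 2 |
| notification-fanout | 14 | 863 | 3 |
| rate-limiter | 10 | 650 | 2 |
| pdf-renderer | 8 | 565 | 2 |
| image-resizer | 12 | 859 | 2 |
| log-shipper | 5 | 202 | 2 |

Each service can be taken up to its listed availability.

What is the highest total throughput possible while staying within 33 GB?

3745

Density check — geo-lookup 286.00, spell-checker 202.25, cache-warmer 74.00, image-resizer 71.58 are the best per GB.
The ratio heuristic lands on spell-checker + 2×geo-lookup + 2×cache-warmer + pdf-renderer + image-resizer (3525) but leaves 3 GB idle.
Replace cache-warmer and pdf-renderer with image-resizer: the trade gains 220 net, giving 3745 at 33 GB.
No other feasible combination exceeds 3745.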